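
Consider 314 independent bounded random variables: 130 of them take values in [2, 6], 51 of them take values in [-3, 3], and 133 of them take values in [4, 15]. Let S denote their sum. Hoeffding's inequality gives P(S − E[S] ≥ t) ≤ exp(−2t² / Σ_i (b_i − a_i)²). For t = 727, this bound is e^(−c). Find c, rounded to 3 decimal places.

Σ(b_i − a_i)² = 130·4² + 51·6² + 133·11² = 20009.
c = 2t² / 20009 = 2·727² / 20009 = 52.8291.

52.829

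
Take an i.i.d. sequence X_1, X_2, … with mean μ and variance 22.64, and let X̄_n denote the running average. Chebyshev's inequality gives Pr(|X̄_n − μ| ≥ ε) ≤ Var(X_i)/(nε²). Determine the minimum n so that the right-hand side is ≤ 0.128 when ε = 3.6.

Require 22.64/(n·3.6²) ≤ 0.128, i.e. n ≥ 22.64/(0.128·3.6²) = 13.648.
The smallest integer n is 14.

14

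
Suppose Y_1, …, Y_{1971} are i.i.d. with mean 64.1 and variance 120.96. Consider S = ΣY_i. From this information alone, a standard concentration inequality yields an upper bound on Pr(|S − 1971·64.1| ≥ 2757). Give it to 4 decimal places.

With mean and variance of each term known, Chebyshev's inequality bounds the deviation of the sum (or sample mean).
Var(S) = n·Var(Y_i) = 1971·120.96 = 238412.16.
Chebyshev: Pr(|S − 1971·64.1| ≥ 2757) ≤ Var(S)/2757² = 238412.16/7601049 = 0.0314.

0.0314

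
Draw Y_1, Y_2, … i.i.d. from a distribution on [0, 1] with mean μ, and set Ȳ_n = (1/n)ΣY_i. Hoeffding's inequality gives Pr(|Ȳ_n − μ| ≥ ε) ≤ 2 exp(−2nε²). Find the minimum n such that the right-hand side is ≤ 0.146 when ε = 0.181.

40

Require 2·exp(−2nε²) ≤ 0.146, i.e. 2nε² ≥ ln(2/0.146) = 2.617296.
So n ≥ 2.617296 / (2·0.181²) = 39.945.
The smallest integer n is 40.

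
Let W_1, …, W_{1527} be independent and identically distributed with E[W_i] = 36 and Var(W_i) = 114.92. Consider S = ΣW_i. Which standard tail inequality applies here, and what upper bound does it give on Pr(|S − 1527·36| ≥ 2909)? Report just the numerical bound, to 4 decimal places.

0.0207

With mean and variance of each term known, Chebyshev's inequality bounds the deviation of the sum (or sample mean).
Var(S) = n·Var(W_i) = 1527·114.92 = 175482.84.
Chebyshev: Pr(|S − 1527·36| ≥ 2909) ≤ Var(S)/2909² = 175482.84/8462281 = 0.0207.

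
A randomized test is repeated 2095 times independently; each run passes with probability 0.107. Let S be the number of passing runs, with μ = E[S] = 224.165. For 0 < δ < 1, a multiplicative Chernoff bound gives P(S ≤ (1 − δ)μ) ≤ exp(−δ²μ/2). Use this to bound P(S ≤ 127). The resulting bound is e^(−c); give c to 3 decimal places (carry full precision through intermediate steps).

21.058

Write 127 = (1 − δ)μ, so δ = 1 − 127/224.165 = 0.433453…
Then the exponent is δ²μ/2 = (μ − 127)²/(2μ) = 21.058232.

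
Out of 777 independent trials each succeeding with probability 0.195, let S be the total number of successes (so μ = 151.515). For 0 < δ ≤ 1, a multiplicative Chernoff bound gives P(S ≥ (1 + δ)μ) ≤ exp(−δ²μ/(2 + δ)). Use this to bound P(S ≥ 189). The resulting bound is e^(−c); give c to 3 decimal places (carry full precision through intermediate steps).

4.126

Write 189 = (1 + δ)μ, so δ = 189/151.515 − 1 = 0.2474012…
Then the exponent is δ²μ/(2 + δ) = (189 − μ)² / (μ·(2 + δ)) = 4.126471.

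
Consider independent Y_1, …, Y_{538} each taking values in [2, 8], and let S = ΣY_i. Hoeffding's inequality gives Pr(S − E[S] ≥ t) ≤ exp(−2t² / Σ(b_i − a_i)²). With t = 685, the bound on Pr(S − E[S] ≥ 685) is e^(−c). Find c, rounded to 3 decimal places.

48.454

Σ(b_i − a_i)² = 538·(6)² = 19368.
c = 2t²/19368 = 2·685²/19368 = 48.4536.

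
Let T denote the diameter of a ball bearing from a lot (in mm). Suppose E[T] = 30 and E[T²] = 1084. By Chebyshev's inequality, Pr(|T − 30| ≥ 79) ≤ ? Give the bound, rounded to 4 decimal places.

Var(T) = E[T²] − (E[T])² = 1084 − 900 = 184.
Chebyshev's inequality: Pr(|T − μ| ≥ t) ≤ Var(T)/t² = 184/6241 = 0.0295.

0.0295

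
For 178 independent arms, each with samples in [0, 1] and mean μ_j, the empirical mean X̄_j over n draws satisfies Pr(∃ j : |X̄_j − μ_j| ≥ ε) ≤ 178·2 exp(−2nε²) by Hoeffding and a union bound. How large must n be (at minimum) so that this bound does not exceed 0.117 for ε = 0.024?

Need 2·178·exp(−2nε²) ≤ 0.117, i.e. exp(−2nε²) ≤ 0.117/356.
So 2nε² ≥ ln(356/0.117) = 8.020512.
Hence n ≥ 8.020512/(2·0.024²) = 6962.250.
The smallest integer n is 6963.

6963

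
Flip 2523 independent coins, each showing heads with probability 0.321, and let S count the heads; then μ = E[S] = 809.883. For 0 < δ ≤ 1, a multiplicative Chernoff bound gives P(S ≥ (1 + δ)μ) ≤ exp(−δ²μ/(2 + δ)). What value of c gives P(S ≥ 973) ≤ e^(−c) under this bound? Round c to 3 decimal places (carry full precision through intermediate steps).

14.924

Write 973 = (1 + δ)μ, so δ = 973/809.883 − 1 = 0.2014081…
Then the exponent is δ²μ/(2 + δ) = (973 − μ)² / (μ·(2 + δ)) = 14.923669.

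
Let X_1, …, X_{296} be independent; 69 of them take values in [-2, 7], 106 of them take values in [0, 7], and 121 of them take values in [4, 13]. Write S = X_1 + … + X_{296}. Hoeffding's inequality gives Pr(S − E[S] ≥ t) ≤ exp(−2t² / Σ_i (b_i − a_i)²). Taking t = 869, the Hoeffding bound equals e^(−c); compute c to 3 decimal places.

73.374

Σ(b_i − a_i)² = 69·9² + 106·7² + 121·9² = 20584.
c = 2t² / 20584 = 2·869² / 20584 = 73.3736.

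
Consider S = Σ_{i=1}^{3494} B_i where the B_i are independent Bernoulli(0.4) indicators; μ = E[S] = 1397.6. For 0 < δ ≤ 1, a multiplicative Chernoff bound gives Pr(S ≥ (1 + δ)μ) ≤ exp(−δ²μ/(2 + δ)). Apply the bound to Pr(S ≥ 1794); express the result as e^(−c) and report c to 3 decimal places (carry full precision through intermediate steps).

49.233

Write 1794 = (1 + δ)μ, so δ = 1794/1397.6 − 1 = 0.2836291…
Then the exponent is δ²μ/(2 + δ) = (1794 − μ)² / (μ·(2 + δ)) = 49.233287.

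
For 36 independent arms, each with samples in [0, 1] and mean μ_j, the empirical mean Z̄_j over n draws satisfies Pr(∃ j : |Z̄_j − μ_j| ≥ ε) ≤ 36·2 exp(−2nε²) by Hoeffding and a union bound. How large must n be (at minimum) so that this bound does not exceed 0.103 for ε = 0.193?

Need 2·36·exp(−2nε²) ≤ 0.103, i.e. exp(−2nε²) ≤ 0.103/72.
So 2nε² ≥ ln(72/0.103) = 6.549692.
Hence n ≥ 6.549692/(2·0.193²) = 87.918.
The smallest integer n is 88.

88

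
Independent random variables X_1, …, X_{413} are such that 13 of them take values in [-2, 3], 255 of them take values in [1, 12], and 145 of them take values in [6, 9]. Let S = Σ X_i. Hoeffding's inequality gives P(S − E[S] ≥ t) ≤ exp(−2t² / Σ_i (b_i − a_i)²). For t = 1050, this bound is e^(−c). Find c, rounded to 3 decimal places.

67.877

Σ(b_i − a_i)² = 13·5² + 255·11² + 145·3² = 32485.
c = 2t² / 32485 = 2·1050² / 32485 = 67.8775.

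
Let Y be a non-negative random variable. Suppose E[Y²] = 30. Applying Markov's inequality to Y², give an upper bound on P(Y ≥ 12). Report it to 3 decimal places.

0.208

Since Y ≥ 0, the event {Y ≥ 12} is the same as {Y² ≥ 144}.
Markov's inequality applied to Y² gives P(Y² ≥ 144) ≤ E[Y²]/144 = 30/144 = 0.2083.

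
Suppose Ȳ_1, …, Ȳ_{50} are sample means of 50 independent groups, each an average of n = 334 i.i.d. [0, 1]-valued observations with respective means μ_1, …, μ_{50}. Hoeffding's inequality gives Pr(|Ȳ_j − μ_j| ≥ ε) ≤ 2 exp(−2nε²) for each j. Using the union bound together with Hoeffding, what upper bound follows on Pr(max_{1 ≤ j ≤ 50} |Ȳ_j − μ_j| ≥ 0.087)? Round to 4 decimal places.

0.6370

Per-experiment Hoeffding bound: 2·exp(−2·334·0.087²) = 2·exp(−5.05609) = 0.012741.
Union bound over 50 events: 50·0.012741 = 0.63704.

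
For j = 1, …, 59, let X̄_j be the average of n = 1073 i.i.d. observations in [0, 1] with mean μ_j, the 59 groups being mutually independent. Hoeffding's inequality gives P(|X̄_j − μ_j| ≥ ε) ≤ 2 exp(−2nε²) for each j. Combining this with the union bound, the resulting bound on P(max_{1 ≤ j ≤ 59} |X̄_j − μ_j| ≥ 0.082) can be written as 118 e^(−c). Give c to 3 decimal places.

Union bound over the 59 events: P(max_{1 ≤ j ≤ 59} |X̄_j − μ_j| ≥ 0.082) ≤ 59·2·exp(−2nε²) = 118 exp(−2·1073·0.082²).
So c = 2·1073·0.082² = 14.4297.

14.430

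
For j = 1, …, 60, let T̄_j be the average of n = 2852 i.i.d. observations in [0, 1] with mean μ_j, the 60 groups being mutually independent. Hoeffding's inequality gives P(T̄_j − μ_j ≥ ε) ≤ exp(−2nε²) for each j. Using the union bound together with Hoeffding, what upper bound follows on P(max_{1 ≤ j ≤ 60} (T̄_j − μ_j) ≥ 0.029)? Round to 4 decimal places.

0.4952

Per-experiment Hoeffding bound: exp(−2·2852·0.029²) = exp(−4.79706) = 0.0082539.
Union bound over 60 events: 60·0.0082539 = 0.49524.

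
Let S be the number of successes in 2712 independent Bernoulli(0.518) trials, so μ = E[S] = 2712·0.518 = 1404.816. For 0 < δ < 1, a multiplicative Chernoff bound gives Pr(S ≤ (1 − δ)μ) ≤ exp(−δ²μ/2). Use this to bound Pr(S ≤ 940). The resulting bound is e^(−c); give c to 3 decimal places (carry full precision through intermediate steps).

Write 940 = (1 − δ)μ, so δ = 1 − 940/1404.816 = 0.3308732…
Then the exponent is δ²μ/2 = (μ − 940)²/(2μ) = 76.897584.

76.898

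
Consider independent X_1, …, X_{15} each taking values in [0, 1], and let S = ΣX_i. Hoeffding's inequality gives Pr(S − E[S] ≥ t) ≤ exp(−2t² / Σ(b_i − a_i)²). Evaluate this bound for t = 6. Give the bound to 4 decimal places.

Σ(b_i − a_i)² = 15·(1)² = 15.
Exponent = 2·6²/15 = 4.8000.
Bound = exp(−4.8000) = 0.00823.

0.0082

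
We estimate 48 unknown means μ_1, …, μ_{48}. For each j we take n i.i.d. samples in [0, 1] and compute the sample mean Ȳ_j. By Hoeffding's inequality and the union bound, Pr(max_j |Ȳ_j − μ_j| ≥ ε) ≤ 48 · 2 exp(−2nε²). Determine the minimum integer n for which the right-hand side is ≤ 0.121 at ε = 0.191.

Need 2·48·exp(−2nε²) ≤ 0.121, i.e. exp(−2nε²) ≤ 0.121/96.
So 2nε² ≥ ln(96/0.121) = 6.676313.
Hence n ≥ 6.676313/(2·0.191²) = 91.504.
The smallest integer n is 92.

92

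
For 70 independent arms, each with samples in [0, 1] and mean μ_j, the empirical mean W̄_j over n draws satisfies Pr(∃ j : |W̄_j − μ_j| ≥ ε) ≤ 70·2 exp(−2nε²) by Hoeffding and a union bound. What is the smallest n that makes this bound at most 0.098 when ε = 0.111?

295

Need 2·70·exp(−2nε²) ≤ 0.098, i.e. exp(−2nε²) ≤ 0.098/140.
So 2nε² ≥ ln(140/0.098) = 7.264430.
Hence n ≥ 7.264430/(2·0.111²) = 294.799.
The smallest integer n is 295.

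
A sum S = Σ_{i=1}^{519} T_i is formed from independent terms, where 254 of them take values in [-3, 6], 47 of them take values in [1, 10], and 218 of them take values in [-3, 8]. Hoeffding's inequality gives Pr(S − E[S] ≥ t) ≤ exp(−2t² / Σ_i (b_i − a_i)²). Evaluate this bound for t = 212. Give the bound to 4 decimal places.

Σ(b_i − a_i)² = 254·9² + 47·9² + 218·11² = 50759.
Exponent = 2·212² / 50759 = 1.77088.
Bound = exp(−1.77088) = 0.17018.

0.1702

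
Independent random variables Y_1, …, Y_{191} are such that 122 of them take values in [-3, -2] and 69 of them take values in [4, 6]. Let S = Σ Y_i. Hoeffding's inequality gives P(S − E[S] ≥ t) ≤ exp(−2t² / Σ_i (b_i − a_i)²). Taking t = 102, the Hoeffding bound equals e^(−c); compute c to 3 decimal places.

52.281

Σ(b_i − a_i)² = 122·1² + 69·2² = 398.
c = 2t² / 398 = 2·102² / 398 = 52.2814.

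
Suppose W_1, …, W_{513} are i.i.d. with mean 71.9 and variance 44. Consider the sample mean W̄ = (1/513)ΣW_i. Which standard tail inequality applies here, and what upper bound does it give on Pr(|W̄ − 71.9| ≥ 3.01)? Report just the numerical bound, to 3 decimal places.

0.009

With mean and variance of each term known, Chebyshev's inequality bounds the deviation of the sum (or sample mean).
Var(W̄) = Var(W_i)/n = 44/513 = 0.08577.
Chebyshev: Pr(|W̄ − 71.9| ≥ 3.01) ≤ Var(W̄)/(3.01)² = 44/(513·3.01²) = 0.0095.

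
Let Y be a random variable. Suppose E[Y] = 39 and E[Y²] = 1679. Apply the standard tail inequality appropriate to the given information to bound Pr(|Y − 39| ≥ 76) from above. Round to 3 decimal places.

0.027

The first two moments determine the variance, so Chebyshev's inequality is the sharpest standard bound available.
Var(Y) = E[Y²] − (E[Y])² = 1679 − 1521 = 158.
Chebyshev's inequality: Pr(|Y − μ| ≥ t) ≤ Var(Y)/t² = 158/5776 = 0.0274.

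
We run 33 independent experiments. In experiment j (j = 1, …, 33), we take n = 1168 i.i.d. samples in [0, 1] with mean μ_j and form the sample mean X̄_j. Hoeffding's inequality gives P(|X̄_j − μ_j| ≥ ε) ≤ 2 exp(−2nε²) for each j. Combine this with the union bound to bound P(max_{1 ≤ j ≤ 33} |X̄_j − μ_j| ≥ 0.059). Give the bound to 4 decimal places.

Per-experiment Hoeffding bound: 2·exp(−2·1168·0.059²) = 2·exp(−8.13162) = 0.00058819.
Union bound over 33 events: 33·0.00058819 = 0.01941.

0.0194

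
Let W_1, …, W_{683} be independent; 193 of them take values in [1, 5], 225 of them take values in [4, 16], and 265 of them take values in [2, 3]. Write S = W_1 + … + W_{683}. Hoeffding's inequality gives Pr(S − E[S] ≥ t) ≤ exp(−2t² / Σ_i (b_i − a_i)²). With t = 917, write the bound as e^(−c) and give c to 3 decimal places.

Σ(b_i − a_i)² = 193·4² + 225·12² + 265·1² = 35753.
c = 2t² / 35753 = 2·917² / 35753 = 47.0388.

47.039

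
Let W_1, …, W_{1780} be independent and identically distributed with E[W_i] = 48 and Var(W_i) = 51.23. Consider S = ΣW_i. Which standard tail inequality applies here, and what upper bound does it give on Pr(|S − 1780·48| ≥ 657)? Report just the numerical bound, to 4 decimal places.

With mean and variance of each term known, Chebyshev's inequality bounds the deviation of the sum (or sample mean).
Var(S) = n·Var(W_i) = 1780·51.23 = 91189.4.
Chebyshev: Pr(|S − 1780·48| ≥ 657) ≤ Var(S)/657² = 91189.4/431649 = 0.2113.

0.2113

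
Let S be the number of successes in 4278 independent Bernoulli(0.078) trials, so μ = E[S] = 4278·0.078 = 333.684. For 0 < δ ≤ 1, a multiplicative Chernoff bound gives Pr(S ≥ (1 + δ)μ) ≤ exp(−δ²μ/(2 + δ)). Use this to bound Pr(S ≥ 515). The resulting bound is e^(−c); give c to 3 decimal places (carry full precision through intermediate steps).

38.737

Write 515 = (1 + δ)μ, so δ = 515/333.684 − 1 = 0.5433764…
Then the exponent is δ²μ/(2 + δ) = (515 − μ)² / (μ·(2 + δ)) = 38.737023.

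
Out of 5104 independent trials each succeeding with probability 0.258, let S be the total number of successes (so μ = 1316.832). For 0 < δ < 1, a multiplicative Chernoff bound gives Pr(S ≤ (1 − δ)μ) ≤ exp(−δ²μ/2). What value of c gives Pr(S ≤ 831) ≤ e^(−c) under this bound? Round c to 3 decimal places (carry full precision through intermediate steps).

89.621

Write 831 = (1 − δ)μ, so δ = 1 − 831/1316.832 = 0.36894…
Then the exponent is δ²μ/2 = (μ − 831)²/(2μ) = 89.621429.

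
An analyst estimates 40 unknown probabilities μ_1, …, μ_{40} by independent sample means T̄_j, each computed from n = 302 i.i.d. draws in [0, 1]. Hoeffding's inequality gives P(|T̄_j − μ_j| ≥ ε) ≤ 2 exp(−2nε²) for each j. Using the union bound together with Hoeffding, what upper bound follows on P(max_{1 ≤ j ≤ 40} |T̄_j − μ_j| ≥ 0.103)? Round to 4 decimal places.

0.1319

Per-experiment Hoeffding bound: 2·exp(−2·302·0.103²) = 2·exp(−6.40784) = 0.0032972.
Union bound over 40 events: 40·0.0032972 = 0.13189.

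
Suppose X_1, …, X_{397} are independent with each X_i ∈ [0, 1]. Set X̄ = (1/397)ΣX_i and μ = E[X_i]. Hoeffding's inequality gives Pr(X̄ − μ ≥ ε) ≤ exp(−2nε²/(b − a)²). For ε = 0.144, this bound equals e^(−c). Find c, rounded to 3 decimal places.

16.464

c = 2nε²/(b − a)² = 2·397·0.144² / 1² = 16.4644.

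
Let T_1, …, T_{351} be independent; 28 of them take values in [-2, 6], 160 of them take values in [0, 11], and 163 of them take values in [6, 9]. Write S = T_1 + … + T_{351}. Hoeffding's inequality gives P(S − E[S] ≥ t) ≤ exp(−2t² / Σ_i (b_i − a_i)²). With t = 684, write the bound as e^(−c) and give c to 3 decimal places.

Σ(b_i − a_i)² = 28·8² + 160·11² + 163·3² = 22619.
c = 2t² / 22619 = 2·684² / 22619 = 41.3684.

41.368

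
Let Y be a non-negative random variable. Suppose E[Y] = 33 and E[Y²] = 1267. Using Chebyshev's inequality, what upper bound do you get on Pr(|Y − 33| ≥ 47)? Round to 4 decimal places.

0.0806

Var(Y) = E[Y²] − (E[Y])² = 1267 − 1089 = 178.
Chebyshev's inequality: Pr(|Y − μ| ≥ t) ≤ Var(Y)/t² = 178/2209 = 0.0806.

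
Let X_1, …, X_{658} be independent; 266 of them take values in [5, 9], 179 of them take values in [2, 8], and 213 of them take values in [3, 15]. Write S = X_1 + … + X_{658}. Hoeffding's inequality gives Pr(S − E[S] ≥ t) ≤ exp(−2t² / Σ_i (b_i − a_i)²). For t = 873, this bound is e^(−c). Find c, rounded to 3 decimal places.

36.843

Σ(b_i − a_i)² = 266·4² + 179·6² + 213·12² = 41372.
c = 2t² / 41372 = 2·873² / 41372 = 36.8427.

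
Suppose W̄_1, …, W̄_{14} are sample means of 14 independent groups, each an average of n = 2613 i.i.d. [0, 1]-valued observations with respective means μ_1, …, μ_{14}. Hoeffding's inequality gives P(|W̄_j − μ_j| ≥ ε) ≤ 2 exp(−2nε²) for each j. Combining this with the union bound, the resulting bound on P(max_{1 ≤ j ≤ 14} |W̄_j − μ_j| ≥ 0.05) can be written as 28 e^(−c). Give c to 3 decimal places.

Union bound over the 14 events: P(max_{1 ≤ j ≤ 14} |W̄_j − μ_j| ≥ 0.05) ≤ 14·2·exp(−2nε²) = 28 exp(−2·2613·0.05²).
So c = 2·2613·0.05² = 13.0650.

13.065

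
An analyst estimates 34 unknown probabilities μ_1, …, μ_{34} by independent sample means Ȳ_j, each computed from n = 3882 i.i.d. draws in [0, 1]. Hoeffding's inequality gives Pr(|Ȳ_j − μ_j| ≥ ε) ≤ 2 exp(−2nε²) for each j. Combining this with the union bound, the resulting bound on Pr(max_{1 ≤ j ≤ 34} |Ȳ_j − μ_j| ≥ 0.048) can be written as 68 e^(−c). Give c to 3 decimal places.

17.888

Union bound over the 34 events: Pr(max_{1 ≤ j ≤ 34} |Ȳ_j − μ_j| ≥ 0.048) ≤ 34·2·exp(−2nε²) = 68 exp(−2·3882·0.048²).
So c = 2·3882·0.048² = 17.8883.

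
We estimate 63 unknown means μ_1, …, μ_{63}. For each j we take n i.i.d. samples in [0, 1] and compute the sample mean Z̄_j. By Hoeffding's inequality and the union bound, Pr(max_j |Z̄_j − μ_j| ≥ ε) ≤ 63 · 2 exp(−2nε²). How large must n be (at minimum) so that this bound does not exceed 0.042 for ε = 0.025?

6406

Need 2·63·exp(−2nε²) ≤ 0.042, i.e. exp(−2nε²) ≤ 0.042/126.
So 2nε² ≥ ln(126/0.042) = 8.006368.
Hence n ≥ 8.006368/(2·0.025²) = 6405.094.
The smallest integer n is 6406.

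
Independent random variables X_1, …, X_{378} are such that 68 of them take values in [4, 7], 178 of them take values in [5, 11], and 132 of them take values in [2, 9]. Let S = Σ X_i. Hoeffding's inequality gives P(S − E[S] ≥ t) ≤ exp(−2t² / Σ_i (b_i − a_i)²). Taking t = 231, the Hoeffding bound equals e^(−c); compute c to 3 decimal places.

7.912

Σ(b_i − a_i)² = 68·3² + 178·6² + 132·7² = 13488.
c = 2t² / 13488 = 2·231² / 13488 = 7.9124.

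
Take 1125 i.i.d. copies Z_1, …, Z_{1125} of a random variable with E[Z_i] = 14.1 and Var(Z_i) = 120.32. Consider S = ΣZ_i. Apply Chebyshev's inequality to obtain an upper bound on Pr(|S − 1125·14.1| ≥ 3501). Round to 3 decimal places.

0.011

Var(S) = n·Var(Z_i) = 1125·120.32 = 135360.
Chebyshev: Pr(|S − 1125·14.1| ≥ 3501) ≤ Var(S)/3501² = 135360/12257001 = 0.0110.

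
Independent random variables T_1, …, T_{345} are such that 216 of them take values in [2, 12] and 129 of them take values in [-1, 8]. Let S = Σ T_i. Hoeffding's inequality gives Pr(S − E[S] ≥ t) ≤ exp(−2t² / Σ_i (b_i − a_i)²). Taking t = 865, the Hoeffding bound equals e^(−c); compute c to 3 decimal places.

46.693

Σ(b_i − a_i)² = 216·10² + 129·9² = 32049.
c = 2t² / 32049 = 2·865² / 32049 = 46.6926.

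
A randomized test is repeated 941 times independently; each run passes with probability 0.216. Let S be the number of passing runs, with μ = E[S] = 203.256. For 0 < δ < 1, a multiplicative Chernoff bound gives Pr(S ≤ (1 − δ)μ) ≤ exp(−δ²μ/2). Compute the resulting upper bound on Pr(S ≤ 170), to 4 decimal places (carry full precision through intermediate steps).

Write 170 = (1 − δ)μ, so δ = 1 − 170/203.256 = 0.1636163…
Then the exponent is δ²μ/2 = (μ − 170)²/(2μ) = 2.720612.
Bound = exp(−2.720612) = 0.06583.

0.0658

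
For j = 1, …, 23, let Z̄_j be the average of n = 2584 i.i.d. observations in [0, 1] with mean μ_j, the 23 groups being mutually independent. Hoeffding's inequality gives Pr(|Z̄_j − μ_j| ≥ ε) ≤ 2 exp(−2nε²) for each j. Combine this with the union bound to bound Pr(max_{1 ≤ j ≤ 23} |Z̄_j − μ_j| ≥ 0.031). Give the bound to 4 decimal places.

Per-experiment Hoeffding bound: 2·exp(−2·2584·0.031²) = 2·exp(−4.96645) = 0.013936.
Union bound over 23 events: 23·0.013936 = 0.32052.

0.3205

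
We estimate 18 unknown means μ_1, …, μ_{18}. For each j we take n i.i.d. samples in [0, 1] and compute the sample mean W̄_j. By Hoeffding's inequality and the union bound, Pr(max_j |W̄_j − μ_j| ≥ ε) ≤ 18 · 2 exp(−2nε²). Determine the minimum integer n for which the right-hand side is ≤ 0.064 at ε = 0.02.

7916

Need 2·18·exp(−2nε²) ≤ 0.064, i.e. exp(−2nε²) ≤ 0.064/36.
So 2nε² ≥ ln(36/0.064) = 6.332391.
Hence n ≥ 6.332391/(2·0.02²) = 7915.489.
The smallest integer n is 7916.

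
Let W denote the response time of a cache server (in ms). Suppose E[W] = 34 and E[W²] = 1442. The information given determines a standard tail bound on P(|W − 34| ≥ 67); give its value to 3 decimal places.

The first two moments determine the variance, so Chebyshev's inequality is the sharpest standard bound available.
Var(W) = E[W²] − (E[W])² = 1442 − 1156 = 286.
Chebyshev's inequality: P(|W − μ| ≥ t) ≤ Var(W)/t² = 286/4489 = 0.0637.

0.064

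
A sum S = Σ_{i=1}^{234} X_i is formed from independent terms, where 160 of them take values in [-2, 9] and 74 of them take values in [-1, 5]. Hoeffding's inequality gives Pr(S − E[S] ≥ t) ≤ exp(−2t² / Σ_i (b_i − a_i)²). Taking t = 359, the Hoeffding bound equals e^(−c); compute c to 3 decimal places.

Σ(b_i − a_i)² = 160·11² + 74·6² = 22024.
c = 2t² / 22024 = 2·359² / 22024 = 11.7037.

11.704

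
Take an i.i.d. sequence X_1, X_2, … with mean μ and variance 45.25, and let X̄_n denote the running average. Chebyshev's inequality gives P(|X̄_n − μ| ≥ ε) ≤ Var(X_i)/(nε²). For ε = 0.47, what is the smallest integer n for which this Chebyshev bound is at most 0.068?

3013

Require 45.25/(n·0.47²) ≤ 0.068, i.e. n ≥ 45.25/(0.068·0.47²) = 3012.409.
The smallest integer n is 3013.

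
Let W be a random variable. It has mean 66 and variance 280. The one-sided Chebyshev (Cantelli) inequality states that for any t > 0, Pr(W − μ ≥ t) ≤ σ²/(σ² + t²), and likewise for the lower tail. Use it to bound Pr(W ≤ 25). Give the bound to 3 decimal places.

0.143

Here σ² = 280 and t = 41, so σ² + t² = 1961.
Cantelli's bound: 280/1961 = 0.1428.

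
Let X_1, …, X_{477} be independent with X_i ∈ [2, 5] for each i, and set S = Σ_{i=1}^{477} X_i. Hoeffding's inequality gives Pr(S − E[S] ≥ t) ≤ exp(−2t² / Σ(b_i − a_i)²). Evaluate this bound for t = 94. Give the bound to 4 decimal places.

Σ(b_i − a_i)² = 477·(3)² = 4293.
Exponent = 2·94²/4293 = 4.1165.
Bound = exp(−4.1165) = 0.01630.

0.0163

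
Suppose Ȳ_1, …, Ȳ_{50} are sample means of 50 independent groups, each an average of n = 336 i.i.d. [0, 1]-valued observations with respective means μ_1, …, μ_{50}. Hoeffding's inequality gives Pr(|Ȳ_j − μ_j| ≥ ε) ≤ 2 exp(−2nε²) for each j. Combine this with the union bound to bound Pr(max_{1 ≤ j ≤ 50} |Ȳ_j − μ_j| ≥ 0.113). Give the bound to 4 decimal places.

0.0188

Per-experiment Hoeffding bound: 2·exp(−2·336·0.113²) = 2·exp(−8.58077) = 0.00037536.
Union bound over 50 events: 50·0.00037536 = 0.01877.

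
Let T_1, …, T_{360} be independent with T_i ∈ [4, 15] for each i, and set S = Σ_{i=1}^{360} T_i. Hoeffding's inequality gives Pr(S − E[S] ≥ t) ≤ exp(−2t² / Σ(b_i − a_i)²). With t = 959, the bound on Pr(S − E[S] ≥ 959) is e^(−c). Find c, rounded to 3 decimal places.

42.226

Σ(b_i − a_i)² = 360·(11)² = 43560.
c = 2t²/43560 = 2·959²/43560 = 42.2259.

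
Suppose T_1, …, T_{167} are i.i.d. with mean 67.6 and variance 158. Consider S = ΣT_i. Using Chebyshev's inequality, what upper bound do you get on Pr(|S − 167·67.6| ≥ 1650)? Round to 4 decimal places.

0.0097

Var(S) = n·Var(T_i) = 167·158 = 26386.
Chebyshev: Pr(|S − 167·67.6| ≥ 1650) ≤ Var(S)/1650² = 26386/2722500 = 0.0097.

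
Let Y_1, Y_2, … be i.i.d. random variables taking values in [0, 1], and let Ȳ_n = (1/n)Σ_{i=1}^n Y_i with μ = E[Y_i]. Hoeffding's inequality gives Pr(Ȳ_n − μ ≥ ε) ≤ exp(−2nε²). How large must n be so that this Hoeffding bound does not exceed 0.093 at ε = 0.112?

Require exp(−2nε²) ≤ 0.093, i.e. 2nε² ≥ ln(1/0.093) = 2.375156.
So n ≥ 2.375156 / (2·0.112²) = 94.673.
The smallest integer n is 95.

95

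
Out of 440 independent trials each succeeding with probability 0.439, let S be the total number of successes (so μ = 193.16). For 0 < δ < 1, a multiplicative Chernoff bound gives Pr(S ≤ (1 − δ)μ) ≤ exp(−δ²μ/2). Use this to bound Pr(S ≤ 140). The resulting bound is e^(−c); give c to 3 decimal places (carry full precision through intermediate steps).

Write 140 = (1 − δ)μ, so δ = 1 − 140/193.16 = 0.2752123…
Then the exponent is δ²μ/2 = (μ − 140)²/(2μ) = 7.315142.

7.315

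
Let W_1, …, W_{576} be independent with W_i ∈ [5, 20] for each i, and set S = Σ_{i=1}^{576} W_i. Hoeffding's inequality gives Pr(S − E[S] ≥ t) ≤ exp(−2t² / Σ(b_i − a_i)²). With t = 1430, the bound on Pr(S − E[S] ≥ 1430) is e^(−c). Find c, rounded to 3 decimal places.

Σ(b_i − a_i)² = 576·(15)² = 129600.
c = 2t²/129600 = 2·1430²/129600 = 31.5571.

31.557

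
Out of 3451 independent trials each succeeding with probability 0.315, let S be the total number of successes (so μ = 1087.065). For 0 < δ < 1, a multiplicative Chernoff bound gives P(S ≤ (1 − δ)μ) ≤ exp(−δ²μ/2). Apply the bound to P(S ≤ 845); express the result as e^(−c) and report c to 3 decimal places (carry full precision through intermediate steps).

26.951

Write 845 = (1 − δ)μ, so δ = 1 − 845/1087.065 = 0.2226776…
Then the exponent is δ²μ/2 = (μ − 845)²/(2μ) = 26.951224.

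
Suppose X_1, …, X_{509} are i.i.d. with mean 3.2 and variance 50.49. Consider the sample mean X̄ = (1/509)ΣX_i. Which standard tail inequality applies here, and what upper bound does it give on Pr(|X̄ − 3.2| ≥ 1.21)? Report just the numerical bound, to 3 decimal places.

With mean and variance of each term known, Chebyshev's inequality bounds the deviation of the sum (or sample mean).
Var(X̄) = Var(X_i)/n = 50.49/509 = 0.099194.
Chebyshev: Pr(|X̄ − 3.2| ≥ 1.21) ≤ Var(X̄)/(1.21)² = 50.49/(509·1.21²) = 0.0678.

0.068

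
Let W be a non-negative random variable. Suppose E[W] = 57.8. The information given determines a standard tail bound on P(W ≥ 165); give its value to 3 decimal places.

Only the mean of a non-negative variable is known, so Markov's inequality is the applicable tail bound.
Markov's inequality: for a non-negative random variable, P(W ≥ a) ≤ E[W]/a.
Here E[W] = 57.8 and a = 165, so the bound is 57.8/165 = 0.3503.

0.350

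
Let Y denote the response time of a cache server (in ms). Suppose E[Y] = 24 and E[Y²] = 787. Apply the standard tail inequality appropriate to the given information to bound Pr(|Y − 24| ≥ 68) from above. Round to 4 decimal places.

The first two moments determine the variance, so Chebyshev's inequality is the sharpest standard bound available.
Var(Y) = E[Y²] − (E[Y])² = 787 − 576 = 211.
Chebyshev's inequality: Pr(|Y − μ| ≥ t) ≤ Var(Y)/t² = 211/4624 = 0.0456.

0.0456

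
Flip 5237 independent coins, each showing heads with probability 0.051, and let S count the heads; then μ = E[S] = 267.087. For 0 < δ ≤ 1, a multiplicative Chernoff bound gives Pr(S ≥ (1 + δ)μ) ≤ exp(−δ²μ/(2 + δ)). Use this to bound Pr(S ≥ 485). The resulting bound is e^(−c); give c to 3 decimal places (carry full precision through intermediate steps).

63.139

Write 485 = (1 + δ)μ, so δ = 485/267.087 − 1 = 0.8158877…
Then the exponent is δ²μ/(2 + δ) = (485 − μ)² / (μ·(2 + δ)) = 63.139072.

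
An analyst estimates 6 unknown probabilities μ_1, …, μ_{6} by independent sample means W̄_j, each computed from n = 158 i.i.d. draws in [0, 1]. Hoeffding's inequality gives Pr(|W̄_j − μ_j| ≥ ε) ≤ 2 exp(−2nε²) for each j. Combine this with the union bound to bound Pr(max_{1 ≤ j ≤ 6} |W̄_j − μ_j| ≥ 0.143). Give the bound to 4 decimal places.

0.0187

Per-experiment Hoeffding bound: 2·exp(−2·158·0.143²) = 2·exp(−6.46188) = 0.0031237.
Union bound over 6 events: 6·0.0031237 = 0.01874.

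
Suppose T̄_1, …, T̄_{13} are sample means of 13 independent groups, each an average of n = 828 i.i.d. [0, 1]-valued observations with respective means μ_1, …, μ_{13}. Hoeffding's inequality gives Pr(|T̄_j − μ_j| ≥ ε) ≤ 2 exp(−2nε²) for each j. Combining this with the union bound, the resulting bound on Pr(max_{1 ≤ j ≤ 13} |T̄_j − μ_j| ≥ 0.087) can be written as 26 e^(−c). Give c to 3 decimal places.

Union bound over the 13 events: Pr(max_{1 ≤ j ≤ 13} |T̄_j − μ_j| ≥ 0.087) ≤ 13·2·exp(−2nε²) = 26 exp(−2·828·0.087²).
So c = 2·828·0.087² = 12.5343.

12.534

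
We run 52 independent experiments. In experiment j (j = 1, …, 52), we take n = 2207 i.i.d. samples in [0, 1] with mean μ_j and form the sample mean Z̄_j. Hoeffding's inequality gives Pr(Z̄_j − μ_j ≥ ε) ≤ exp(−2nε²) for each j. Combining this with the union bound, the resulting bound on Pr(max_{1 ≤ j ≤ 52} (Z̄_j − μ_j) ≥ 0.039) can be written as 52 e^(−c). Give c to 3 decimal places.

Union bound over the 52 events: Pr(max_{1 ≤ j ≤ 52} (Z̄_j − μ_j) ≥ 0.039) ≤ 52·exp(−2nε²) = 52 exp(−2·2207·0.039²).
So c = 2·2207·0.039² = 6.7137.

6.714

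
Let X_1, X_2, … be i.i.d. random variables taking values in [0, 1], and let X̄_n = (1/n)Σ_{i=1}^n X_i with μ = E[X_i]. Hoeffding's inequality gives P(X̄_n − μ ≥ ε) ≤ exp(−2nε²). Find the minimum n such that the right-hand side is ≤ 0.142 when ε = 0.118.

71

Require exp(−2nε²) ≤ 0.142, i.e. 2nε² ≥ ln(1/0.142) = 1.951928.
So n ≥ 1.951928 / (2·0.118²) = 70.092.
The smallest integer n is 71.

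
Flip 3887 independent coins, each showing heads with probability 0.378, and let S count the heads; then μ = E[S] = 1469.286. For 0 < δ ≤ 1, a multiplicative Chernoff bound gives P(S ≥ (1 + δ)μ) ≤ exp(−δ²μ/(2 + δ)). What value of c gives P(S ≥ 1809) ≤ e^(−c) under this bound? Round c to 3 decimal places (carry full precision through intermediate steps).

35.203

Write 1809 = (1 + δ)μ, so δ = 1809/1469.286 − 1 = 0.2312103…
Then the exponent is δ²μ/(2 + δ) = (1809 − μ)² / (μ·(2 + δ)) = 35.203030.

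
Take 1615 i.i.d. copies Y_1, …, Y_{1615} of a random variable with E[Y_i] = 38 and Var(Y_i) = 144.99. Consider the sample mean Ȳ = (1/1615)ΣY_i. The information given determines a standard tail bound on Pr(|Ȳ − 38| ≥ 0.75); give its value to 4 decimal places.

0.1596

With mean and variance of each term known, Chebyshev's inequality bounds the deviation of the sum (or sample mean).
Var(Ȳ) = Var(Y_i)/n = 144.99/1615 = 0.089777.
Chebyshev: Pr(|Ȳ − 38| ≥ 0.75) ≤ Var(Ȳ)/(0.75)² = 144.99/(1615·0.75²) = 0.1596.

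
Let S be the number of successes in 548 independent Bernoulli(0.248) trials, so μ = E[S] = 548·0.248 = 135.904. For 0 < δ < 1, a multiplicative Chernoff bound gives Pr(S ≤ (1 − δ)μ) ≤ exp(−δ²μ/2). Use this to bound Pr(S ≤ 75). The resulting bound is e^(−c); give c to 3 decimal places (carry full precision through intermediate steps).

Write 75 = (1 − δ)μ, so δ = 1 − 75/135.904 = 0.4481399…
Then the exponent is δ²μ/2 = (μ − 75)²/(2μ) = 13.646755.

13.647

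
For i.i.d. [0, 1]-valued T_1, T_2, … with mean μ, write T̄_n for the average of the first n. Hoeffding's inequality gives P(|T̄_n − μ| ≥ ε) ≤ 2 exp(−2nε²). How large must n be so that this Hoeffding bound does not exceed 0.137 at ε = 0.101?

Require 2·exp(−2nε²) ≤ 0.137, i.e. 2nε² ≥ ln(2/0.137) = 2.680922.
So n ≥ 2.680922 / (2·0.101²) = 131.405.
The smallest integer n is 132.

132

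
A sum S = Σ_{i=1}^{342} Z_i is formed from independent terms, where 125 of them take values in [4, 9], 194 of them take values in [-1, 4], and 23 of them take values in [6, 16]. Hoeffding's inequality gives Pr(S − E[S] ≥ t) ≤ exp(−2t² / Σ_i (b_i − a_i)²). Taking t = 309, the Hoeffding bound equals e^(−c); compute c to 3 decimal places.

Σ(b_i − a_i)² = 125·5² + 194·5² + 23·10² = 10275.
c = 2t² / 10275 = 2·309² / 10275 = 18.5851.

18.585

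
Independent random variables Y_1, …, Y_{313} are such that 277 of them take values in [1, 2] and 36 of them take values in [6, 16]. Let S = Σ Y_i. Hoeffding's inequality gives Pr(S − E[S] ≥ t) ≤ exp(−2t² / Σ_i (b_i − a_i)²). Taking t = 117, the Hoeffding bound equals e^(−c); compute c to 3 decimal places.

7.062

Σ(b_i − a_i)² = 277·1² + 36·10² = 3877.
c = 2t² / 3877 = 2·117² / 3877 = 7.0616.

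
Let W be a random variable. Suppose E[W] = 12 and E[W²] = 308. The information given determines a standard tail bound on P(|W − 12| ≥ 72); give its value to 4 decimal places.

The first two moments determine the variance, so Chebyshev's inequality is the sharpest standard bound available.
Var(W) = E[W²] − (E[W])² = 308 − 144 = 164.
Chebyshev's inequality: P(|W − μ| ≥ t) ≤ Var(W)/t² = 164/5184 = 0.0316.

0.0316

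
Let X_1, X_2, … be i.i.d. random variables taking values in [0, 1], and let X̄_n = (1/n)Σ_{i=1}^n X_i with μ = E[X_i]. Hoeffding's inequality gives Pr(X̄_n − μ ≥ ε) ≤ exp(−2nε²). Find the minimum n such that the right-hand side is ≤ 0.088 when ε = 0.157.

50

Require exp(−2nε²) ≤ 0.088, i.e. 2nε² ≥ ln(1/0.088) = 2.430418.
So n ≥ 2.430418 / (2·0.157²) = 49.301.
The smallest integer n is 50.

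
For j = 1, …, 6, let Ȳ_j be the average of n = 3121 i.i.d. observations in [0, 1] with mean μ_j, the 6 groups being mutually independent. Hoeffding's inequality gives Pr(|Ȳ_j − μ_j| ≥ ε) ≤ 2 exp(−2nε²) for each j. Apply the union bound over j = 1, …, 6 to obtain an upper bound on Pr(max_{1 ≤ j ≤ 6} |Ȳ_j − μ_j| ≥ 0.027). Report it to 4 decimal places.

Per-experiment Hoeffding bound: 2·exp(−2·3121·0.027²) = 2·exp(−4.55042) = 0.021126.
Union bound over 6 events: 6·0.021126 = 0.12675.

0.1268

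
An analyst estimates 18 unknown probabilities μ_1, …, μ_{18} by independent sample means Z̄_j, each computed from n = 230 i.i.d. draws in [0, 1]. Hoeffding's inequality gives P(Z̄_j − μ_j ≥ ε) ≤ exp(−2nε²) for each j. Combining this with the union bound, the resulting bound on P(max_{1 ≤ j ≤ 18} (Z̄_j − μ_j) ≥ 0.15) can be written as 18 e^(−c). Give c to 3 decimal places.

10.350

Union bound over the 18 events: P(max_{1 ≤ j ≤ 18} (Z̄_j − μ_j) ≥ 0.15) ≤ 18·exp(−2nε²) = 18 exp(−2·230·0.15²).
So c = 2·230·0.15² = 10.3500.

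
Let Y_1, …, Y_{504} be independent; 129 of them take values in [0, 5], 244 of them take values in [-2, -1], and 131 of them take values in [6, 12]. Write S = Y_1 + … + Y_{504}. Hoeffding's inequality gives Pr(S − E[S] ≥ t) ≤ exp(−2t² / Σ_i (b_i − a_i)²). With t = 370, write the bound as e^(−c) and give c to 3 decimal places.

Σ(b_i − a_i)² = 129·5² + 244·1² + 131·6² = 8185.
c = 2t² / 8185 = 2·370² / 8185 = 33.4514.

33.451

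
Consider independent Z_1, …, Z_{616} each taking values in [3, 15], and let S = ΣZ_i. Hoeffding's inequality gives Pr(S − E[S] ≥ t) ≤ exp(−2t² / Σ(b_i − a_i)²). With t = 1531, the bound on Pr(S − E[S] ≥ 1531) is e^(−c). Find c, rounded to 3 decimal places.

Σ(b_i − a_i)² = 616·(12)² = 88704.
c = 2t²/88704 = 2·1531²/88704 = 52.8490.

52.849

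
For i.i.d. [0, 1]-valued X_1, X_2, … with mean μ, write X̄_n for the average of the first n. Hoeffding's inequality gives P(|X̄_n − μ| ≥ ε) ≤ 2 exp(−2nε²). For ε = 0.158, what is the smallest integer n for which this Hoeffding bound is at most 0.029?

Require 2·exp(−2nε²) ≤ 0.029, i.e. 2nε² ≥ ln(2/0.029) = 4.233607.
So n ≥ 4.233607 / (2·0.158²) = 84.794.
The smallest integer n is 85.

85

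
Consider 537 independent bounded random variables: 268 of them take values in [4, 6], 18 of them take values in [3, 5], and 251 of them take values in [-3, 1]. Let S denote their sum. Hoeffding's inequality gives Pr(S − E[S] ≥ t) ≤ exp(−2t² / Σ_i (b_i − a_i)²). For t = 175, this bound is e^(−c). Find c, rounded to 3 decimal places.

11.870

Σ(b_i − a_i)² = 268·2² + 18·2² + 251·4² = 5160.
c = 2t² / 5160 = 2·175² / 5160 = 11.8702.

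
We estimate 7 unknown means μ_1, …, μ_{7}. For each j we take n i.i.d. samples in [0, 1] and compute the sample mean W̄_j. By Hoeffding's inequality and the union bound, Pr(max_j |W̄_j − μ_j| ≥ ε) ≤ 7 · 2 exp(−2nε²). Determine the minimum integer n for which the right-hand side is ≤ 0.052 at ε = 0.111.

Need 2·7·exp(−2nε²) ≤ 0.052, i.e. exp(−2nε²) ≤ 0.052/14.
So 2nε² ≥ ln(14/0.052) = 5.595569.
Hence n ≥ 5.595569/(2·0.111²) = 227.074.
The smallest integer n is 228.

228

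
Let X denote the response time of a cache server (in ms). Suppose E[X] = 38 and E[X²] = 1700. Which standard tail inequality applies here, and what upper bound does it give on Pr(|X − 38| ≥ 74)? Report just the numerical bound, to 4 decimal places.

0.0467

The first two moments determine the variance, so Chebyshev's inequality is the sharpest standard bound available.
Var(X) = E[X²] − (E[X])² = 1700 − 1444 = 256.
Chebyshev's inequality: Pr(|X − μ| ≥ t) ≤ Var(X)/t² = 256/5476 = 0.0467.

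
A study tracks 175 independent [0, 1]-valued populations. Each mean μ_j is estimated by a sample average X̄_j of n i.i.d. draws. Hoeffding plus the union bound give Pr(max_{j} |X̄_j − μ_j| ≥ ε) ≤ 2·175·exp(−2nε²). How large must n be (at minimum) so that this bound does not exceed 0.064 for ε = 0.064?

1051

Need 2·175·exp(−2nε²) ≤ 0.064, i.e. exp(−2nε²) ≤ 0.064/350.
So 2nε² ≥ ln(350/0.064) = 8.606805.
Hence n ≥ 8.606805/(2·0.064²) = 1050.635.
The smallest integer n is 1051.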